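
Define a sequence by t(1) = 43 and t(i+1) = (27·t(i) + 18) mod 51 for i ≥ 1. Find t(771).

27

Listing terms: t(1) = 43; t(2) = 6; t(3) = 27; t(4) = 33; t(5) = 42; t(6) = 30; t(7) = 12; t(8) = 36; t(9) = 21; t(10) = 24; t(11) = 3; t(12) = 48; t(13) = 39; t(14) = 0; t(15) = 18; t(16) = 45; t(17) = 9; t(18) = 6.
Since t(18) = t(2) = 6, the sequence is eventually periodic: after a pre-period of length 1 it cycles with period 16.
For i ≥ 2, t(i) depends only on (i - 2) mod 16. (771 - 2) mod 16 = 1, so t(771) = t(3) = 27.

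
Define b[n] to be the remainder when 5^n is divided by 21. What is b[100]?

Listing terms: b[0] = 1,  b[1] = 5,  b[2] = 4,  b[3] = 20,  b[4] = 16,  b[5] = 17,  b[6] = 1.
The sequence repeats with period 6.
(100 - 0) mod 6 = 4, so b[100] = b[4] = 16.

16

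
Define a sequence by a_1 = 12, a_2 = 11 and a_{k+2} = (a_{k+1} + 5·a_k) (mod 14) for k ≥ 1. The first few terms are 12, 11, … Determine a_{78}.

Computing terms: a_1 = 12,  a_2 = 11,  a_3 = 1,  a_4 = 0,  a_5 = 5,  a_6 = 5,  a_7 = 2,  a_8 = 13,  a_9 = 9,  a_{10} = 4,  a_{11} = 7,  a_{12} = 13,  a_{13} = 6,  a_{14} = 1,  a_{15} = 3,  a_{16} = 8,  a_{17} = 9,  a_{18} = 7,  a_{19} = 10,  a_{20} = 3,  a_{21} = 11,  a_{22} = 12,  a_{23} = 11.
Since (a_{22}, a_{23}) = (a_1, a_2) = (12, 11) (two consecutive terms determine the rest), the sequence is periodic with period 21.
(78 - 1) mod 21 = 14, so a_{78} = a_{15} = 3.

3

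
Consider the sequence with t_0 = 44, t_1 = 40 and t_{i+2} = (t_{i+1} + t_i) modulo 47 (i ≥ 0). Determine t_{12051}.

t_0 = 44, t_1 = 40, t_2 = 37, t_3 = 30, t_4 = 20, t_5 = 3, t_6 = 23, t_7 = 26, t_8 = 2, t_9 = 28, t_{10} = 30, t_{11} = 11, t_{12} = 41, t_{13} = 5, t_{14} = 46, t_{15} = 4, t_{16} = 3, t_{17} = 7, t_{18} = 10, t_{19} = 17, t_{20} = 27, t_{21} = 44, t_{22} = 24, t_{23} = 21, t_{24} = 45, t_{25} = 19, t_{26} = 17, t_{27} = 36, t_{28} = 6, t_{29} = 42, t_{30} = 1, t_{31} = 43, t_{32} = 44, t_{33} = 40.
The sequence repeats with period 32.
So t_{12051} = t_{0 + ((12051-0) mod 32)} = t_{19} = 17.

17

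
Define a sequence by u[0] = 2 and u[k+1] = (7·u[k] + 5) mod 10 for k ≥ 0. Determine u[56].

We have u[0] = 2,  u[1] = 9,  u[2] = 8,  u[3] = 1,  u[4] = 2.
Since u[4] = u[0] = 2, the sequence is periodic with period 4.
So u[56] = u[0 + ((56-0) mod 4)] = u[0] = 2.

2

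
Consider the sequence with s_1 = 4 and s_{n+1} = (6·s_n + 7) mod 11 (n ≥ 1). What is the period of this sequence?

Computing terms: s_1 = 4, s_2 = 9, s_3 = 6, s_4 = 10, s_5 = 1, s_6 = 2, s_7 = 8, s_8 = 0, s_9 = 7, s_{10} = 5, s_{11} = 4.
Since s_{11} = s_1 = 4, the sequence is periodic with period 10.

10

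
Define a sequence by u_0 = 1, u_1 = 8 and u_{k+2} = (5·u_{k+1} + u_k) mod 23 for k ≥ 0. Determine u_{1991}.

u_0 = 1, u_1 = 8, u_2 = 18, u_3 = 6, u_4 = 2, u_5 = 16, u_6 = 13, u_7 = 12, u_8 = 4, u_9 = 9, u_{10} = 3, u_{11} = 1, u_{12} = 8.
The sequence repeats with period 11.
(1991 - 0) mod 11 = 0, so u_{1991} = u_0 = 1.

1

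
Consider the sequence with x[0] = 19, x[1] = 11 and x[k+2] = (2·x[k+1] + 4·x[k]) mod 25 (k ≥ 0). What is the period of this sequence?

We have x[0] = 19,  x[1] = 11,  x[2] = 23,  x[3] = 15,  x[4] = 22,  x[5] = 4,  x[6] = 21,  x[7] = 8,  x[8] = 0,  x[9] = 7,  x[10] = 14,  x[11] = 6,  x[12] = 18,  x[13] = 10,  x[14] = 17,  x[15] = 24,  x[16] = 16,  x[17] = 3,  x[18] = 20,  x[19] = 2,  x[20] = 9,  x[21] = 1,  x[22] = 13,  x[23] = 5,  x[24] = 12,  x[25] = 19,  x[26] = 11.
Since (x[25], x[26]) = (x[0], x[1]) = (19, 11) (two consecutive terms determine the rest), the sequence is periodic with period 25.

25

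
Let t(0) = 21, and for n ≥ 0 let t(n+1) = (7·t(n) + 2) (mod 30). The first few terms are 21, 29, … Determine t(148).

t(0) = 21, t(1) = 29, t(2) = 25, t(3) = 27, t(4) = 11, t(5) = 19, t(6) = 15, t(7) = 17, t(8) = 1, t(9) = 9, t(10) = 5, t(11) = 7, t(12) = 21.
The sequence repeats with period 12.
So t(148) = t(0 + ((148-0) mod 12)) = t(4) = 11.

11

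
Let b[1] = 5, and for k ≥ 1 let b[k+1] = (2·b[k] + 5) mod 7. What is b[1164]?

0

We have b[1] = 5; b[2] = 1; b[3] = 0; b[4] = 5.
The sequence repeats with period 3.
So b[1164] = b[1 + ((1164-1) mod 3)] = b[3] = 0.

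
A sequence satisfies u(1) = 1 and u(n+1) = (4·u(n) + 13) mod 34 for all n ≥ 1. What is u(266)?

17

Listing terms: u(1) = 1, u(2) = 17, u(3) = 13, u(4) = 31, u(5) = 1.
The sequence repeats with period 4.
(266 - 1) mod 4 = 1, so u(266) = u(2) = 17.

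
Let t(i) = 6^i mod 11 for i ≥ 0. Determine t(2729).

2

We have t(0) = 1,  t(1) = 6,  t(2) = 3,  t(3) = 7,  t(4) = 9,  t(5) = 10,  t(6) = 5,  t(7) = 8,  t(8) = 4,  t(9) = 2,  t(10) = 1.
Since t(10) = t(0) = 1, the sequence is periodic with period 10.
So t(2729) = t(0 + ((2729-0) mod 10)) = t(9) = 2.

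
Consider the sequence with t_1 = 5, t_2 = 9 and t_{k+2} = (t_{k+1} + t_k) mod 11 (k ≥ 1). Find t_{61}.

Listing terms: t_1 = 5,  t_2 = 9,  t_3 = 3,  t_4 = 1,  t_5 = 4,  t_6 = 5,  t_7 = 9.
The sequence repeats with period 5.
So t_{61} = t_{1 + ((61-1) mod 5)} = t_1 = 5.

5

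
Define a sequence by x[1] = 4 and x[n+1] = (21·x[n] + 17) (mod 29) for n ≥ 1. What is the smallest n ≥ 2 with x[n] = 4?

We have x[1] = 4, x[2] = 14, x[3] = 21, x[4] = 23, x[5] = 7, x[6] = 19, x[7] = 10, x[8] = 24, x[9] = 28, x[10] = 25, x[11] = 20, x[12] = 2, x[13] = 1, x[14] = 9, x[15] = 3, x[16] = 22, x[17] = 15, x[18] = 13, x[19] = 0, x[20] = 17, x[21] = 26, x[22] = 12, x[23] = 8, x[24] = 11, x[25] = 16, x[26] = 5, x[27] = 6, x[28] = 27, x[29] = 4.
The sequence repeats with period 28.
The value 4 next appears (with n ≥ 2) at x[29].

29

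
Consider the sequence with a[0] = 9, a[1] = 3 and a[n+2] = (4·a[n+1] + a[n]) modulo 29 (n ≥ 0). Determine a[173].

a[0] = 9, a[1] = 3, a[2] = 21, a[3] = 0, a[4] = 21, a[5] = 26, a[6] = 9, a[7] = 4, a[8] = 25, a[9] = 17, a[10] = 6, a[11] = 12, a[12] = 25, a[13] = 25, a[14] = 9, a[15] = 3.
The sequence repeats with period 14.
(173 - 0) mod 14 = 5, so a[173] = a[5] = 26.

26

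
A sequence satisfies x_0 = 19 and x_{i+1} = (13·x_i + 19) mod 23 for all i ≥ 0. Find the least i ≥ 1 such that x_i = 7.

Listing terms: x_0 = 19; x_1 = 13; x_2 = 4; x_3 = 2; x_4 = 22; x_5 = 6; x_6 = 5; x_7 = 15; x_8 = 7; x_9 = 18; x_{10} = 0; x_{11} = 19.
Since x_{11} = x_0 = 19, the sequence is periodic with period 11.
The value 7 first appears (with i ≥ 1) at x_8.

8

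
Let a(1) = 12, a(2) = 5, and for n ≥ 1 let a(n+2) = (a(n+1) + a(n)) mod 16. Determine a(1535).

3

Computing terms: a(1) = 12; a(2) = 5; a(3) = 1; a(4) = 6; a(5) = 7; a(6) = 13; a(7) = 4; a(8) = 1; a(9) = 5; a(10) = 6; a(11) = 11; a(12) = 1; a(13) = 12; a(14) = 13; a(15) = 9; a(16) = 6; a(17) = 15; a(18) = 5; a(19) = 4; a(20) = 9; a(21) = 13; a(22) = 6; a(23) = 3; a(24) = 9; a(25) = 12; a(26) = 5.
The sequence repeats with period 24.
(1535 - 1) mod 24 = 22, so a(1535) = a(23) = 3.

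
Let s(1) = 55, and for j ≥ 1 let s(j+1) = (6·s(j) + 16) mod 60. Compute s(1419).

We have s(1) = 55, s(2) = 46, s(3) = 52, s(4) = 28, s(5) = 4, s(6) = 40, s(7) = 16, s(8) = 52.
Since s(8) = s(3) = 52, the sequence is eventually periodic: after a pre-period of length 2 it cycles with period 5.
For j ≥ 3, s(j) depends only on (j - 3) mod 5. (1419 - 3) mod 5 = 1, so s(1419) = s(4) = 28.

28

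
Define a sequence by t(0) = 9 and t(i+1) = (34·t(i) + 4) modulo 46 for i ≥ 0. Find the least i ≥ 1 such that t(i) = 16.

4

Computing terms: t(0) = 9, t(1) = 34, t(2) = 10, t(3) = 22, t(4) = 16, t(5) = 42, t(6) = 6, t(7) = 24, t(8) = 38, t(9) = 8, t(10) = 0, t(11) = 4, t(12) = 2, t(13) = 26, t(14) = 14, t(15) = 20, t(16) = 40, t(17) = 30, t(18) = 12, t(19) = 44, t(20) = 28, t(21) = 36, t(22) = 32, t(23) = 34.
Since t(23) = t(1) = 34, the sequence is eventually periodic: after a pre-period of length 1 it cycles with period 22.
The value 16 first appears (with i ≥ 1) at t(4).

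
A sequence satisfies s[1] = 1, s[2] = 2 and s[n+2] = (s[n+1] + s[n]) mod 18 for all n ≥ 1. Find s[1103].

0

Computing terms: s[1] = 1,  s[2] = 2,  s[3] = 3,  s[4] = 5,  s[5] = 8,  s[6] = 13,  s[7] = 3,  s[8] = 16,  s[9] = 1,  s[10] = 17,  s[11] = 0,  s[12] = 17,  s[13] = 17,  s[14] = 16,  s[15] = 15,  s[16] = 13,  s[17] = 10,  s[18] = 5,  s[19] = 15,  s[20] = 2,  s[21] = 17,  s[22] = 1,  s[23] = 0,  s[24] = 1,  s[25] = 1,  s[26] = 2.
Since (s[25], s[26]) = (s[1], s[2]) = (1, 2) (two consecutive terms determine the rest), the sequence is periodic with period 24.
So s[1103] = s[1 + ((1103-1) mod 24)] = s[23] = 0.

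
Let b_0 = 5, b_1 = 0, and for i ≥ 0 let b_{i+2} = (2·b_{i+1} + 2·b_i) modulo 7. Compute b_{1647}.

Computing terms: b_0 = 5, b_1 = 0, b_2 = 3, b_3 = 6, b_4 = 4, b_5 = 6, b_6 = 6, b_7 = 3, b_8 = 4, b_9 = 0, b_{10} = 1, b_{11} = 2, b_{12} = 6, b_{13} = 2, b_{14} = 2, b_{15} = 1, b_{16} = 6, b_{17} = 0, b_{18} = 5, b_{19} = 3, b_{20} = 2, b_{21} = 3, b_{22} = 3, b_{23} = 5, b_{24} = 2, b_{25} = 0, b_{26} = 4, b_{27} = 1, b_{28} = 3, b_{29} = 1, b_{30} = 1, b_{31} = 4, b_{32} = 3, b_{33} = 0, b_{34} = 6, b_{35} = 5, b_{36} = 1, b_{37} = 5, b_{38} = 5, b_{39} = 6, b_{40} = 1, b_{41} = 0, b_{42} = 2, b_{43} = 4, b_{44} = 5, b_{45} = 4, b_{46} = 4, b_{47} = 2, b_{48} = 5, b_{49} = 0.
Since (b_{48}, b_{49}) = (b_0, b_1) = (5, 0) (two consecutive terms determine the rest), the sequence is periodic with period 48.
(1647 - 0) mod 48 = 15, so b_{1647} = b_{15} = 1.

1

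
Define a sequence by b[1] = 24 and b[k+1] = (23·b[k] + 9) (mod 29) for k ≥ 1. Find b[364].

12

We have b[1] = 24; b[2] = 10; b[3] = 7; b[4] = 25; b[5] = 4; b[6] = 14; b[7] = 12; b[8] = 24.
Since b[8] = b[1] = 24, the sequence is periodic with period 7.
(364 - 1) mod 7 = 6, so b[364] = b[7] = 12.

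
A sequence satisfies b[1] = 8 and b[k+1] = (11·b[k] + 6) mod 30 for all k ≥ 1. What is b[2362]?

Listing terms: b[1] = 8, b[2] = 4, b[3] = 20, b[4] = 16, b[5] = 2, b[6] = 28, b[7] = 14, b[8] = 10, b[9] = 26, b[10] = 22, b[11] = 8.
Since b[11] = b[1] = 8, the sequence is periodic with period 10.
So b[2362] = b[1 + ((2362-1) mod 10)] = b[2] = 4.

4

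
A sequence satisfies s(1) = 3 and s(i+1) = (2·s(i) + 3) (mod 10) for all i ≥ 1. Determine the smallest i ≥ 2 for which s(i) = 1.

3

Listing terms: s(1) = 3; s(2) = 9; s(3) = 1; s(4) = 5; s(5) = 3.
Since s(5) = s(1) = 3, the sequence is periodic with period 4.
The value 1 first appears (with i ≥ 2) at s(3).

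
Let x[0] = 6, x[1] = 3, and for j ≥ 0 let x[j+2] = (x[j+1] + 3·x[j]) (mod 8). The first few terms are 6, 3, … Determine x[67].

3

We have x[0] = 6,  x[1] = 3,  x[2] = 5,  x[3] = 6,  x[4] = 5,  x[5] = 7,  x[6] = 6,  x[7] = 3.
Since (x[6], x[7]) = (x[0], x[1]) = (6, 3) (two consecutive terms determine the rest), the sequence is periodic with period 6.
(67 - 0) mod 6 = 1, so x[67] = x[1] = 3.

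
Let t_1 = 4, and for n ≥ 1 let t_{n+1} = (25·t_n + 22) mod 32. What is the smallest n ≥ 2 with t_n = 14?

8

Listing terms: t_1 = 4; t_2 = 26; t_3 = 0; t_4 = 22; t_5 = 28; t_6 = 18; t_7 = 24; t_8 = 14; t_9 = 20; t_{10} = 10; t_{11} = 16; t_{12} = 6; t_{13} = 12; t_{14} = 2; t_{15} = 8; t_{16} = 30; t_{17} = 4.
The sequence repeats with period 16.
The value 14 first appears (with n ≥ 2) at t_8.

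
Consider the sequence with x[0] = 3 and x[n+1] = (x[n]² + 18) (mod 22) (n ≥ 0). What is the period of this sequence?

x[0] = 3, x[1] = 5, x[2] = 21, x[3] = 19, x[4] = 5.
Since x[4] = x[1] = 5, the sequence is eventually periodic: after a pre-period of length 1 it cycles with period 3.

3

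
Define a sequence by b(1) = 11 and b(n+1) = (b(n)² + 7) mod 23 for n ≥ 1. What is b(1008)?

2

Listing terms: b(1) = 11; b(2) = 13; b(3) = 15; b(4) = 2; b(5) = 11.
Since b(5) = b(1) = 11, the sequence is periodic with period 4.
(1008 - 1) mod 4 = 3, so b(1008) = b(4) = 2.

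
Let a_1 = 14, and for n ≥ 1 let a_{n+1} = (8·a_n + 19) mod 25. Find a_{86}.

16

Listing terms: a_1 = 14, a_2 = 6, a_3 = 17, a_4 = 5, a_5 = 9, a_6 = 16, a_7 = 22, a_8 = 20, a_9 = 4, a_{10} = 1, a_{11} = 2, a_{12} = 10, a_{13} = 24, a_{14} = 11, a_{15} = 7, a_{16} = 0, a_{17} = 19, a_{18} = 21, a_{19} = 12, a_{20} = 15, a_{21} = 14.
Since a_{21} = a_1 = 14, the sequence is periodic with period 20.
So a_{86} = a_{1 + ((86-1) mod 20)} = a_6 = 16.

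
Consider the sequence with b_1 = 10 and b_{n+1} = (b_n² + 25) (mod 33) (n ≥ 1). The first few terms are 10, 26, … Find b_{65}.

b_1 = 10, b_2 = 26, b_3 = 8, b_4 = 23, b_5 = 26.
Since b_5 = b_2 = 26, the sequence is eventually periodic: after a pre-period of length 1 it cycles with period 3.
For n ≥ 2, b_n depends only on (n - 2) mod 3. (65 - 2) mod 3 = 0, so b_{65} = b_2 = 26.

26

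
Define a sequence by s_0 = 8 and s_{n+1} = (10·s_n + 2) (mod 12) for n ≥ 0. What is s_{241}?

We have s_0 = 8; s_1 = 10; s_2 = 6; s_3 = 2; s_4 = 10.
Since s_4 = s_1 = 10, the sequence is eventually periodic: after a pre-period of length 1 it cycles with period 3.
For n ≥ 1, s_n depends only on (n - 1) mod 3. (241 - 1) mod 3 = 0, so s_{241} = s_1 = 10.

10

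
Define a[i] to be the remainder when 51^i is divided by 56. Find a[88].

9

Listing terms: a[0] = 1,  a[1] = 51,  a[2] = 25,  a[3] = 43,  a[4] = 9,  a[5] = 11,  a[6] = 1.
The sequence repeats with period 6.
So a[88] = a[0 + ((88-0) mod 6)] = a[4] = 9.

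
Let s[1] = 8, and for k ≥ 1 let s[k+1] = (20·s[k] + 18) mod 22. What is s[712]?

We have s[1] = 8, s[2] = 2, s[3] = 14, s[4] = 12, s[5] = 16, s[6] = 8.
Since s[6] = s[1] = 8, the sequence is periodic with period 5.
(712 - 1) mod 5 = 1, so s[712] = s[2] = 2.

2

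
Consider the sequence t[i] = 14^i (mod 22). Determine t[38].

16

Listing terms: t[0] = 1,  t[1] = 14,  t[2] = 20,  t[3] = 16,  t[4] = 4,  t[5] = 12,  t[6] = 14.
Since t[6] = t[1] = 14, the sequence is eventually periodic: after a pre-period of length 1 it cycles with period 5.
For i ≥ 1, t[i] depends only on (i - 1) mod 5. (38 - 1) mod 5 = 2, so t[38] = t[3] = 16.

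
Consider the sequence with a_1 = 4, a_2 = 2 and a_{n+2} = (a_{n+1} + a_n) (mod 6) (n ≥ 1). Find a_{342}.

4

Listing terms: a_1 = 4,  a_2 = 2,  a_3 = 0,  a_4 = 2,  a_5 = 2,  a_6 = 4,  a_7 = 0,  a_8 = 4,  a_9 = 4,  a_{10} = 2.
Since (a_9, a_{10}) = (a_1, a_2) = (4, 2) (two consecutive terms determine the rest), the sequence is periodic with period 8.
So a_{342} = a_{1 + ((342-1) mod 8)} = a_6 = 4.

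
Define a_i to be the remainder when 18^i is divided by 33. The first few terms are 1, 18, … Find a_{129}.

Listing terms: a_0 = 1, a_1 = 18, a_2 = 27, a_3 = 24, a_4 = 3, a_5 = 21, a_6 = 15, a_7 = 6, a_8 = 9, a_9 = 30, a_{10} = 12, a_{11} = 18.
Since a_{11} = a_1 = 18, the sequence is eventually periodic: after a pre-period of length 1 it cycles with period 10.
For i ≥ 1, a_i depends only on (i - 1) mod 10. (129 - 1) mod 10 = 8, so a_{129} = a_9 = 30.

30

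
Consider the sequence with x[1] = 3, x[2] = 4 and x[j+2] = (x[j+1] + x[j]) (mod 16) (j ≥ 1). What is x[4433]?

Listing terms: x[1] = 3; x[2] = 4; x[3] = 7; x[4] = 11; x[5] = 2; x[6] = 13; x[7] = 15; x[8] = 12; x[9] = 11; x[10] = 7; x[11] = 2; x[12] = 9; x[13] = 11; x[14] = 4; x[15] = 15; x[16] = 3; x[17] = 2; x[18] = 5; x[19] = 7; x[20] = 12; x[21] = 3; x[22] = 15; x[23] = 2; x[24] = 1; x[25] = 3; x[26] = 4.
Since (x[25], x[26]) = (x[1], x[2]) = (3, 4) (two consecutive terms determine the rest), the sequence is periodic with period 24.
So x[4433] = x[1 + ((4433-1) mod 24)] = x[17] = 2.

2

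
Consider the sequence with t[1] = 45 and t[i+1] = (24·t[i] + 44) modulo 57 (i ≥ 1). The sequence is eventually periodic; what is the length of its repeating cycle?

9

Listing terms: t[1] = 45; t[2] = 41; t[3] = 2; t[4] = 35; t[5] = 29; t[6] = 56; t[7] = 20; t[8] = 11; t[9] = 23; t[10] = 26; t[11] = 41.
Since t[11] = t[2] = 41, the sequence is eventually periodic: after a pre-period of length 1 it cycles with period 9.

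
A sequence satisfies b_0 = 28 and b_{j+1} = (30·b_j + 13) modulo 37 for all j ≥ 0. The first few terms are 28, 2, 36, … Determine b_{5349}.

Computing terms: b_0 = 28,  b_1 = 2,  b_2 = 36,  b_3 = 20,  b_4 = 21,  b_5 = 14,  b_6 = 26,  b_7 = 16,  b_8 = 12,  b_9 = 3,  b_{10} = 29,  b_{11} = 32,  b_{12} = 11,  b_{13} = 10,  b_{14} = 17,  b_{15} = 5,  b_{16} = 15,  b_{17} = 19,  b_{18} = 28.
The sequence repeats with period 18.
So b_{5349} = b_{0 + ((5349-0) mod 18)} = b_3 = 20.

20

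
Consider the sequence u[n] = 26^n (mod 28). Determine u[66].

8

We have u[0] = 1, u[1] = 26, u[2] = 4, u[3] = 20, u[4] = 16, u[5] = 24, u[6] = 8, u[7] = 12, u[8] = 4.
Since u[8] = u[2] = 4, the sequence is eventually periodic: after a pre-period of length 2 it cycles with period 6.
For n ≥ 2, u[n] depends only on (n - 2) mod 6. (66 - 2) mod 6 = 4, so u[66] = u[6] = 8.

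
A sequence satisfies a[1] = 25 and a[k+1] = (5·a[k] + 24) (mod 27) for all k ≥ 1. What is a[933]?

22

a[1] = 25,  a[2] = 14,  a[3] = 13,  a[4] = 8,  a[5] = 10,  a[6] = 20,  a[7] = 16,  a[8] = 23,  a[9] = 4,  a[10] = 17,  a[11] = 1,  a[12] = 2,  a[13] = 7,  a[14] = 5,  a[15] = 22,  a[16] = 26,  a[17] = 19,  a[18] = 11,  a[19] = 25.
The sequence repeats with period 18.
So a[933] = a[1 + ((933-1) mod 18)] = a[15] = 22.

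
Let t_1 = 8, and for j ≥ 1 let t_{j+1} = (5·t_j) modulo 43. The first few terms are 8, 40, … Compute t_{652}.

We have t_1 = 8, t_2 = 40, t_3 = 28, t_4 = 11, t_5 = 12, t_6 = 17, t_7 = 42, t_8 = 38, t_9 = 18, t_{10} = 4, t_{11} = 20, t_{12} = 14, t_{13} = 27, t_{14} = 6, t_{15} = 30, t_{16} = 21, t_{17} = 19, t_{18} = 9, t_{19} = 2, t_{20} = 10, t_{21} = 7, t_{22} = 35, t_{23} = 3, t_{24} = 15, t_{25} = 32, t_{26} = 31, t_{27} = 26, t_{28} = 1, t_{29} = 5, t_{30} = 25, t_{31} = 39, t_{32} = 23, t_{33} = 29, t_{34} = 16, t_{35} = 37, t_{36} = 13, t_{37} = 22, t_{38} = 24, t_{39} = 34, t_{40} = 41, t_{41} = 33, t_{42} = 36, t_{43} = 8.
Since t_{43} = t_1 = 8, the sequence is periodic with period 42.
So t_{652} = t_{1 + ((652-1) mod 42)} = t_{22} = 35.

35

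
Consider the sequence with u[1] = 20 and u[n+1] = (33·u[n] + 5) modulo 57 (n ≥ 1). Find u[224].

14

Listing terms: u[1] = 20; u[2] = 38; u[3] = 5; u[4] = 56; u[5] = 29; u[6] = 50; u[7] = 2; u[8] = 14; u[9] = 11; u[10] = 26; u[11] = 8; u[12] = 41; u[13] = 47; u[14] = 17; u[15] = 53; u[16] = 44; u[17] = 32; u[18] = 35; u[19] = 20.
Since u[19] = u[1] = 20, the sequence is periodic with period 18.
So u[224] = u[1 + ((224-1) mod 18)] = u[8] = 14.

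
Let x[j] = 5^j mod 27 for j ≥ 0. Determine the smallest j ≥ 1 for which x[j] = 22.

Computing terms: x[0] = 1, x[1] = 5, x[2] = 25, x[3] = 17, x[4] = 4, x[5] = 20, x[6] = 19, x[7] = 14, x[8] = 16, x[9] = 26, x[10] = 22, x[11] = 2, x[12] = 10, x[13] = 23, x[14] = 7, x[15] = 8, x[16] = 13, x[17] = 11, x[18] = 1.
The sequence repeats with period 18.
The value 22 first appears (with j ≥ 1) at x[10].

10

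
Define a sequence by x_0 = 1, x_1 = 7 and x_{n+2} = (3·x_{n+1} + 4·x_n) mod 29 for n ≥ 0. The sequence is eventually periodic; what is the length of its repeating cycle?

x_0 = 1, x_1 = 7, x_2 = 25, x_3 = 16, x_4 = 3, x_5 = 15, x_6 = 28, x_7 = 28, x_8 = 22, x_9 = 4, x_{10} = 13, x_{11} = 26, x_{12} = 14, x_{13} = 1, x_{14} = 1, x_{15} = 7.
The sequence repeats with period 14.

14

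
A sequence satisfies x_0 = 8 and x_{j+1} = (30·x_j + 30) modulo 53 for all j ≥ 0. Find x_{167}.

Listing terms: x_0 = 8, x_1 = 5, x_2 = 21, x_3 = 24, x_4 = 8.
Since x_4 = x_0 = 8, the sequence is periodic with period 4.
So x_{167} = x_{0 + ((167-0) mod 4)} = x_3 = 24.

24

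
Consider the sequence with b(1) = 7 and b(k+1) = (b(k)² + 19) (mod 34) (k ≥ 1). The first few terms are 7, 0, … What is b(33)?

Computing terms: b(1) = 7, b(2) = 0, b(3) = 19, b(4) = 6, b(5) = 21, b(6) = 18, b(7) = 3, b(8) = 28, b(9) = 21.
Since b(9) = b(5) = 21, the sequence is eventually periodic: after a pre-period of length 4 it cycles with period 4.
For k ≥ 5, b(k) depends only on (k - 5) mod 4. (33 - 5) mod 4 = 0, so b(33) = b(5) = 21.

21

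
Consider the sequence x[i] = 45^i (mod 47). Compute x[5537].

x[0] = 1,  x[1] = 45,  x[2] = 4,  x[3] = 39,  x[4] = 16,  x[5] = 15,  x[6] = 17,  x[7] = 13,  x[8] = 21,  x[9] = 5,  x[10] = 37,  x[11] = 20,  x[12] = 7,  x[13] = 33,  x[14] = 28,  x[15] = 38,  x[16] = 18,  x[17] = 11,  x[18] = 25,  x[19] = 44,  x[20] = 6,  x[21] = 35,  x[22] = 24,  x[23] = 46,  x[24] = 2,  x[25] = 43,  x[26] = 8,  x[27] = 31,  x[28] = 32,  x[29] = 30,  x[30] = 34,  x[31] = 26,  x[32] = 42,  x[33] = 10,  x[34] = 27,  x[35] = 40,  x[36] = 14,  x[37] = 19,  x[38] = 9,  x[39] = 29,  x[40] = 36,  x[41] = 22,  x[42] = 3,  x[43] = 41,  x[44] = 12,  x[45] = 23,  x[46] = 1.
The sequence repeats with period 46.
(5537 - 0) mod 46 = 17, so x[5537] = x[17] = 11.

11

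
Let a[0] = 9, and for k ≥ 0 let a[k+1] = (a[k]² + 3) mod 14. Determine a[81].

12

a[0] = 9,  a[1] = 0,  a[2] = 3,  a[3] = 12,  a[4] = 7,  a[5] = 10,  a[6] = 5,  a[7] = 0.
Since a[7] = a[1] = 0, the sequence is eventually periodic: after a pre-period of length 1 it cycles with period 6.
For k ≥ 1, a[k] depends only on (k - 1) mod 6. (81 - 1) mod 6 = 2, so a[81] = a[3] = 12.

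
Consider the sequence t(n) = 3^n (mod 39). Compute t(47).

We have t(1) = 3,  t(2) = 9,  t(3) = 27,  t(4) = 3.
The sequence repeats with period 3.
So t(47) = t(1 + ((47-1) mod 3)) = t(2) = 9.

9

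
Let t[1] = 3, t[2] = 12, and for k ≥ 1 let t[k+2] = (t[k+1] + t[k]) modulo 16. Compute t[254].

Listing terms: t[1] = 3, t[2] = 12, t[3] = 15, t[4] = 11, t[5] = 10, t[6] = 5, t[7] = 15, t[8] = 4, t[9] = 3, t[10] = 7, t[11] = 10, t[12] = 1, t[13] = 11, t[14] = 12, t[15] = 7, t[16] = 3, t[17] = 10, t[18] = 13, t[19] = 7, t[20] = 4, t[21] = 11, t[22] = 15, t[23] = 10, t[24] = 9, t[25] = 3, t[26] = 12.
The sequence repeats with period 24.
(254 - 1) mod 24 = 13, so t[254] = t[14] = 12.

12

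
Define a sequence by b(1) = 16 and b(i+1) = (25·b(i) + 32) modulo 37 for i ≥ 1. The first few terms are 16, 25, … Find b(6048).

Computing terms: b(1) = 16; b(2) = 25; b(3) = 28; b(4) = 29; b(5) = 17; b(6) = 13; b(7) = 24; b(8) = 3; b(9) = 33; b(10) = 6; b(11) = 34; b(12) = 31; b(13) = 30; b(14) = 5; b(15) = 9; b(16) = 35; b(17) = 19; b(18) = 26; b(19) = 16.
Since b(19) = b(1) = 16, the sequence is periodic with period 18.
So b(6048) = b(1 + ((6048-1) mod 18)) = b(18) = 26.

26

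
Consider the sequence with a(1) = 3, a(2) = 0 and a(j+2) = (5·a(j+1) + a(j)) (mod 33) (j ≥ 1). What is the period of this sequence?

Computing terms: a(1) = 3, a(2) = 0, a(3) = 3, a(4) = 15, a(5) = 12, a(6) = 9, a(7) = 24, a(8) = 30, a(9) = 9, a(10) = 9, a(11) = 21, a(12) = 15, a(13) = 30, a(14) = 0, a(15) = 30, a(16) = 18, a(17) = 21, a(18) = 24, a(19) = 9, a(20) = 3, a(21) = 24, a(22) = 24, a(23) = 12, a(24) = 18, a(25) = 3, a(26) = 0.
Since (a(25), a(26)) = (a(1), a(2)) = (3, 0) (two consecutive terms determine the rest), the sequence is periodic with period 24.

24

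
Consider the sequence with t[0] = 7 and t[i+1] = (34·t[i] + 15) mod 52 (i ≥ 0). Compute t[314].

37

Listing terms: t[0] = 7, t[1] = 45, t[2] = 37, t[3] = 25, t[4] = 33, t[5] = 45.
Since t[5] = t[1] = 45, the sequence is eventually periodic: after a pre-period of length 1 it cycles with period 4.
For i ≥ 1, t[i] depends only on (i - 1) mod 4. (314 - 1) mod 4 = 1, so t[314] = t[2] = 37.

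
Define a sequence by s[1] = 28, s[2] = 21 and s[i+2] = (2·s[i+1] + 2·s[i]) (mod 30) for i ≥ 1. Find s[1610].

Listing terms: s[1] = 28; s[2] = 21; s[3] = 8; s[4] = 28; s[5] = 12; s[6] = 20; s[7] = 4; s[8] = 18; s[9] = 14; s[10] = 4; s[11] = 6; s[12] = 20; s[13] = 22; s[14] = 24; s[15] = 2; s[16] = 22; s[17] = 18; s[18] = 20; s[19] = 16; s[20] = 12; s[21] = 26; s[22] = 16; s[23] = 24; s[24] = 20; s[25] = 28; s[26] = 6; s[27] = 8; s[28] = 28.
Since (s[27], s[28]) = (s[3], s[4]) = (8, 28) (two consecutive terms determine the rest), the sequence is eventually periodic: after a pre-period of length 2 it cycles with period 24.
For i ≥ 3, s[i] depends only on (i - 3) mod 24. (1610 - 3) mod 24 = 23, so s[1610] = s[26] = 6.

6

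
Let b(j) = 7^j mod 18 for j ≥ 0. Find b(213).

Computing terms: b(0) = 1, b(1) = 7, b(2) = 13, b(3) = 1.
Since b(3) = b(0) = 1, the sequence is periodic with period 3.
(213 - 0) mod 3 = 0, so b(213) = b(0) = 1.

1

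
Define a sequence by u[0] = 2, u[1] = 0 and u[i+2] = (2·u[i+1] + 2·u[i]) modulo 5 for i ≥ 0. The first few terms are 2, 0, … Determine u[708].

Computing terms: u[0] = 2; u[1] = 0; u[2] = 4; u[3] = 3; u[4] = 4; u[5] = 4; u[6] = 1; u[7] = 0; u[8] = 2; u[9] = 4; u[10] = 2; u[11] = 2; u[12] = 3; u[13] = 0; u[14] = 1; u[15] = 2; u[16] = 1; u[17] = 1; u[18] = 4; u[19] = 0; u[20] = 3; u[21] = 1; u[22] = 3; u[23] = 3; u[24] = 2; u[25] = 0.
Since (u[24], u[25]) = (u[0], u[1]) = (2, 0) (two consecutive terms determine the rest), the sequence is periodic with period 24.
So u[708] = u[0 + ((708-0) mod 24)] = u[12] = 3.

3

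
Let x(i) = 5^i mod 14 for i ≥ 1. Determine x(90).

x(1) = 5,  x(2) = 11,  x(3) = 13,  x(4) = 9,  x(5) = 3,  x(6) = 1,  x(7) = 5.
The sequence repeats with period 6.
So x(90) = x(1 + ((90-1) mod 6)) = x(6) = 1.

1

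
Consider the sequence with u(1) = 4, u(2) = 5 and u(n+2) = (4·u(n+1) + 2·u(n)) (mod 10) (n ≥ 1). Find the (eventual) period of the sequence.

We have u(1) = 4, u(2) = 5, u(3) = 8, u(4) = 2, u(5) = 4, u(6) = 0, u(7) = 8, u(8) = 2.
Since (u(7), u(8)) = (u(3), u(4)) = (8, 2) (two consecutive terms determine the rest), the sequence is eventually periodic: after a pre-period of length 2 it cycles with period 4.

4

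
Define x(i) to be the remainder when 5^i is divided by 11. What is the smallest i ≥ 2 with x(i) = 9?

4

x(1) = 5; x(2) = 3; x(3) = 4; x(4) = 9; x(5) = 1; x(6) = 5.
The sequence repeats with period 5.
The value 9 first appears (with i ≥ 2) at x(4).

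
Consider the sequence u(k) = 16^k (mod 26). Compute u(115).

16

Computing terms: u(0) = 1,  u(1) = 16,  u(2) = 22,  u(3) = 14,  u(4) = 16.
Since u(4) = u(1) = 16, the sequence is eventually periodic: after a pre-period of length 1 it cycles with period 3.
For k ≥ 1, u(k) depends only on (k - 1) mod 3. (115 - 1) mod 3 = 0, so u(115) = u(1) = 16.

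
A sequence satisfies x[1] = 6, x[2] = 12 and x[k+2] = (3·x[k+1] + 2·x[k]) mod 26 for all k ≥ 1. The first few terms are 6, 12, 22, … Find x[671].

x[1] = 6,  x[2] = 12,  x[3] = 22,  x[4] = 12,  x[5] = 2,  x[6] = 4,  x[7] = 16,  x[8] = 4,  x[9] = 18,  x[10] = 10,  x[11] = 14,  x[12] = 10,  x[13] = 6,  x[14] = 12.
Since (x[13], x[14]) = (x[1], x[2]) = (6, 12) (two consecutive terms determine the rest), the sequence is periodic with period 12.
So x[671] = x[1 + ((671-1) mod 12)] = x[11] = 14.

14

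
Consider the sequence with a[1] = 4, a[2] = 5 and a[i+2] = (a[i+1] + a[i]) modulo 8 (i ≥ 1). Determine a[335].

3

a[1] = 4, a[2] = 5, a[3] = 1, a[4] = 6, a[5] = 7, a[6] = 5, a[7] = 4, a[8] = 1, a[9] = 5, a[10] = 6, a[11] = 3, a[12] = 1, a[13] = 4, a[14] = 5.
Since (a[13], a[14]) = (a[1], a[2]) = (4, 5) (two consecutive terms determine the rest), the sequence is periodic with period 12.
So a[335] = a[1 + ((335-1) mod 12)] = a[11] = 3.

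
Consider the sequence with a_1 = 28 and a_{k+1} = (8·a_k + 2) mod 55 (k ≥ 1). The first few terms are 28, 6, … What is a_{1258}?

6

a_1 = 28, a_2 = 6, a_3 = 50, a_4 = 17, a_5 = 28.
Since a_5 = a_1 = 28, the sequence is periodic with period 4.
So a_{1258} = a_{1 + ((1258-1) mod 4)} = a_2 = 6.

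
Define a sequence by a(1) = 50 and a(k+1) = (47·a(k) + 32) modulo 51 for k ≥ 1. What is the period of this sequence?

4

a(1) = 50, a(2) = 36, a(3) = 41, a(4) = 21, a(5) = 50.
The sequence repeats with period 4.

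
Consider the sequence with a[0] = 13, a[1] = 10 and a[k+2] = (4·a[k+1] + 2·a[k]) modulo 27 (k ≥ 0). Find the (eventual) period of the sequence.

Listing terms: a[0] = 13; a[1] = 10; a[2] = 12; a[3] = 14; a[4] = 26; a[5] = 24; a[6] = 13; a[7] = 19; a[8] = 21; a[9] = 14; a[10] = 17; a[11] = 15; a[12] = 13; a[13] = 1; a[14] = 3; a[15] = 14; a[16] = 8; a[17] = 6; a[18] = 13; a[19] = 10.
Since (a[18], a[19]) = (a[0], a[1]) = (13, 10) (two consecutive terms determine the rest), the sequence is periodic with period 18.

18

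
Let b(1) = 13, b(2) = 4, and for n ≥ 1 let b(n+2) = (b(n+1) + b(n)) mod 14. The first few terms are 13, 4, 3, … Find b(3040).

We have b(1) = 13,  b(2) = 4,  b(3) = 3,  b(4) = 7,  b(5) = 10,  b(6) = 3,  b(7) = 13,  b(8) = 2,  b(9) = 1,  b(10) = 3,  b(11) = 4,  b(12) = 7,  b(13) = 11,  b(14) = 4,  b(15) = 1,  b(16) = 5,  b(17) = 6,  b(18) = 11,  b(19) = 3,  b(20) = 0,  b(21) = 3,  b(22) = 3,  b(23) = 6,  b(24) = 9,  b(25) = 1,  b(26) = 10,  b(27) = 11,  b(28) = 7,  b(29) = 4,  b(30) = 11,  b(31) = 1,  b(32) = 12,  b(33) = 13,  b(34) = 11,  b(35) = 10,  b(36) = 7,  b(37) = 3,  b(38) = 10,  b(39) = 13,  b(40) = 9,  b(41) = 8,  b(42) = 3,  b(43) = 11,  b(44) = 0,  b(45) = 11,  b(46) = 11,  b(47) = 8,  b(48) = 5,  b(49) = 13,  b(50) = 4.
The sequence repeats with period 48.
So b(3040) = b(1 + ((3040-1) mod 48)) = b(16) = 5.

5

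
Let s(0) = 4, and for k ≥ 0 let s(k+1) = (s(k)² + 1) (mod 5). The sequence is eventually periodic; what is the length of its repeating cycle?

Listing terms: s(0) = 4; s(1) = 2; s(2) = 0; s(3) = 1; s(4) = 2.
Since s(4) = s(1) = 2, the sequence is eventually periodic: after a pre-period of length 1 it cycles with period 3.

3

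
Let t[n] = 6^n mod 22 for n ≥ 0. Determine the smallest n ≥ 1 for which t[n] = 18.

3

Computing terms: t[0] = 1,  t[1] = 6,  t[2] = 14,  t[3] = 18,  t[4] = 20,  t[5] = 10,  t[6] = 16,  t[7] = 8,  t[8] = 4,  t[9] = 2,  t[10] = 12,  t[11] = 6.
Since t[11] = t[1] = 6, the sequence is eventually periodic: after a pre-period of length 1 it cycles with period 10.
The value 18 first appears (with n ≥ 1) at t[3].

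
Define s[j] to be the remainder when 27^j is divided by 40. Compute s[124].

Listing terms: s[0] = 1; s[1] = 27; s[2] = 9; s[3] = 3; s[4] = 1.
The sequence repeats with period 4.
(124 - 0) mod 4 = 0, so s[124] = s[0] = 1.

1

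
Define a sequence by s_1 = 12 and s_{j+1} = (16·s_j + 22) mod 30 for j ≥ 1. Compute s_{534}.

s_1 = 12, s_2 = 4, s_3 = 26, s_4 = 18, s_5 = 10, s_6 = 2, s_7 = 24, s_8 = 16, s_9 = 8, s_{10} = 0, s_{11} = 22, s_{12} = 14, s_{13} = 6, s_{14} = 28, s_{15} = 20, s_{16} = 12.
Since s_{16} = s_1 = 12, the sequence is periodic with period 15.
(534 - 1) mod 15 = 8, so s_{534} = s_9 = 8.

8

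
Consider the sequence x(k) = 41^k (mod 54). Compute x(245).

Listing terms: x(1) = 41, x(2) = 7, x(3) = 17, x(4) = 49, x(5) = 11, x(6) = 19, x(7) = 23, x(8) = 25, x(9) = 53, x(10) = 13, x(11) = 47, x(12) = 37, x(13) = 5, x(14) = 43, x(15) = 35, x(16) = 31, x(17) = 29, x(18) = 1, x(19) = 41.
Since x(19) = x(1) = 41, the sequence is periodic with period 18.
So x(245) = x(1 + ((245-1) mod 18)) = x(11) = 47.

47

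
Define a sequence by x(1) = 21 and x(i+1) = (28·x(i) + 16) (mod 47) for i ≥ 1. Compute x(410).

We have x(1) = 21, x(2) = 40, x(3) = 8, x(4) = 5, x(5) = 15, x(6) = 13, x(7) = 4, x(8) = 34, x(9) = 28, x(10) = 1, x(11) = 44, x(12) = 26, x(13) = 39, x(14) = 27, x(15) = 20, x(16) = 12, x(17) = 23, x(18) = 2, x(19) = 25, x(20) = 11, x(21) = 42, x(22) = 17, x(23) = 22, x(24) = 21.
Since x(24) = x(1) = 21, the sequence is periodic with period 23.
(410 - 1) mod 23 = 18, so x(410) = x(19) = 25.

25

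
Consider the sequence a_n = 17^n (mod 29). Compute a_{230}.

28

Computing terms: a_1 = 17, a_2 = 28, a_3 = 12, a_4 = 1, a_5 = 17.
Since a_5 = a_1 = 17, the sequence is periodic with period 4.
(230 - 1) mod 4 = 1, so a_{230} = a_2 = 28.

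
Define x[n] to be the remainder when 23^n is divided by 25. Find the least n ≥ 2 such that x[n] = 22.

We have x[1] = 23,  x[2] = 4,  x[3] = 17,  x[4] = 16,  x[5] = 18,  x[6] = 14,  x[7] = 22,  x[8] = 6,  x[9] = 13,  x[10] = 24,  x[11] = 2,  x[12] = 21,  x[13] = 8,  x[14] = 9,  x[15] = 7,  x[16] = 11,  x[17] = 3,  x[18] = 19,  x[19] = 12,  x[20] = 1,  x[21] = 23.
The sequence repeats with period 20.
The value 22 first appears (with n ≥ 2) at x[7].

7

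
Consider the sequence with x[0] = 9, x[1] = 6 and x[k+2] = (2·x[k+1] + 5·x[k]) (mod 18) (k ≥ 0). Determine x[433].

6

Listing terms: x[0] = 9,  x[1] = 6,  x[2] = 3,  x[3] = 0,  x[4] = 15,  x[5] = 12,  x[6] = 9,  x[7] = 6.
Since (x[6], x[7]) = (x[0], x[1]) = (9, 6) (two consecutive terms determine the rest), the sequence is periodic with period 6.
So x[433] = x[0 + ((433-0) mod 6)] = x[1] = 6.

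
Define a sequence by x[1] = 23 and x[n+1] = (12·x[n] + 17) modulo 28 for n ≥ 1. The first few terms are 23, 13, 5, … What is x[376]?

Computing terms: x[1] = 23; x[2] = 13; x[3] = 5; x[4] = 21; x[5] = 17; x[6] = 25; x[7] = 9; x[8] = 13.
Since x[8] = x[2] = 13, the sequence is eventually periodic: after a pre-period of length 1 it cycles with period 6.
For n ≥ 2, x[n] depends only on (n - 2) mod 6. (376 - 2) mod 6 = 2, so x[376] = x[4] = 21.

21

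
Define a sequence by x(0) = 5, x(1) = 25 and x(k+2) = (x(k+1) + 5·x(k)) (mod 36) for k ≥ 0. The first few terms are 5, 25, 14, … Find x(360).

Listing terms: x(0) = 5, x(1) = 25, x(2) = 14, x(3) = 31, x(4) = 29, x(5) = 4, x(6) = 5, x(7) = 25.
Since (x(6), x(7)) = (x(0), x(1)) = (5, 25) (two consecutive terms determine the rest), the sequence is periodic with period 6.
So x(360) = x(0 + ((360-0) mod 6)) = x(0) = 5.

5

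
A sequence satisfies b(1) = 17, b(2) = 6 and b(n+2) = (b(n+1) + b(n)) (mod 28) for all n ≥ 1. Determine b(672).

17

We have b(1) = 17,  b(2) = 6,  b(3) = 23,  b(4) = 1,  b(5) = 24,  b(6) = 25,  b(7) = 21,  b(8) = 18,  b(9) = 11,  b(10) = 1,  b(11) = 12,  b(12) = 13,  b(13) = 25,  b(14) = 10,  b(15) = 7,  b(16) = 17,  b(17) = 24,  b(18) = 13,  b(19) = 9,  b(20) = 22,  b(21) = 3,  b(22) = 25,  b(23) = 0,  b(24) = 25,  b(25) = 25,  b(26) = 22,  b(27) = 19,  b(28) = 13,  b(29) = 4,  b(30) = 17,  b(31) = 21,  b(32) = 10,  b(33) = 3,  b(34) = 13,  b(35) = 16,  b(36) = 1,  b(37) = 17,  b(38) = 18,  b(39) = 7,  b(40) = 25,  b(41) = 4,  b(42) = 1,  b(43) = 5,  b(44) = 6,  b(45) = 11,  b(46) = 17,  b(47) = 0,  b(48) = 17,  b(49) = 17,  b(50) = 6.
The sequence repeats with period 48.
So b(672) = b(1 + ((672-1) mod 48)) = b(48) = 17.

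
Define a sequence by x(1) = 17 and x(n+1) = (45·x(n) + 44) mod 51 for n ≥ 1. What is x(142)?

23

Computing terms: x(1) = 17; x(2) = 44; x(3) = 35; x(4) = 38; x(5) = 20; x(6) = 26; x(7) = 41; x(8) = 2; x(9) = 32; x(10) = 5; x(11) = 14; x(12) = 11; x(13) = 29; x(14) = 23; x(15) = 8; x(16) = 47; x(17) = 17.
The sequence repeats with period 16.
So x(142) = x(1 + ((142-1) mod 16)) = x(14) = 23.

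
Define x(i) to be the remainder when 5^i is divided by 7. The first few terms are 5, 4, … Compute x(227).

Computing terms: x(1) = 5; x(2) = 4; x(3) = 6; x(4) = 2; x(5) = 3; x(6) = 1; x(7) = 5.
Since x(7) = x(1) = 5, the sequence is periodic with period 6.
So x(227) = x(1 + ((227-1) mod 6)) = x(5) = 3.

3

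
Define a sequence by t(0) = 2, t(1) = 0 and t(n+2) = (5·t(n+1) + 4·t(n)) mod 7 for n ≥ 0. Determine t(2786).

1

We have t(0) = 2; t(1) = 0; t(2) = 1; t(3) = 5; t(4) = 1; t(5) = 4; t(6) = 3; t(7) = 3; t(8) = 6; t(9) = 0; t(10) = 3; t(11) = 1; t(12) = 3; t(13) = 5; t(14) = 2; t(15) = 2; t(16) = 4; t(17) = 0; t(18) = 2; t(19) = 3; t(20) = 2; t(21) = 1; t(22) = 6; t(23) = 6; t(24) = 5; t(25) = 0; t(26) = 6; t(27) = 2; t(28) = 6; t(29) = 3; t(30) = 4; t(31) = 4; t(32) = 1; t(33) = 0; t(34) = 4; t(35) = 6; t(36) = 4; t(37) = 2; t(38) = 5; t(39) = 5; t(40) = 3; t(41) = 0; t(42) = 5; t(43) = 4; t(44) = 5; t(45) = 6; t(46) = 1; t(47) = 1; t(48) = 2; t(49) = 0.
Since (t(48), t(49)) = (t(0), t(1)) = (2, 0) (two consecutive terms determine the rest), the sequence is periodic with period 48.
(2786 - 0) mod 48 = 2, so t(2786) = t(2) = 1.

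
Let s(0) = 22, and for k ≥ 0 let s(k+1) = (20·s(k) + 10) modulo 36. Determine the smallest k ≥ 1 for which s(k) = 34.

Listing terms: s(0) = 22,  s(1) = 18,  s(2) = 10,  s(3) = 30,  s(4) = 34,  s(5) = 6,  s(6) = 22.
Since s(6) = s(0) = 22, the sequence is periodic with period 6.
The value 34 first appears (with k ≥ 1) at s(4).

4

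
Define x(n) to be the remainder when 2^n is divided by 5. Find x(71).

Computing terms: x(1) = 2, x(2) = 4, x(3) = 3, x(4) = 1, x(5) = 2.
Since x(5) = x(1) = 2, the sequence is periodic with period 4.
(71 - 1) mod 4 = 2, so x(71) = x(3) = 3.

3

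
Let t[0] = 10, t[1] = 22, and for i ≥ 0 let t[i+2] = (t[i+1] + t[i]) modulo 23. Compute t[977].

16

We have t[0] = 10, t[1] = 22, t[2] = 9, t[3] = 8, t[4] = 17, t[5] = 2, t[6] = 19, t[7] = 21, t[8] = 17, t[9] = 15, t[10] = 9, t[11] = 1, t[12] = 10, t[13] = 11, t[14] = 21, t[15] = 9, t[16] = 7, t[17] = 16, t[18] = 0, t[19] = 16, t[20] = 16, t[21] = 9, t[22] = 2, t[23] = 11, t[24] = 13, t[25] = 1, t[26] = 14, t[27] = 15, t[28] = 6, t[29] = 21, t[30] = 4, t[31] = 2, t[32] = 6, t[33] = 8, t[34] = 14, t[35] = 22, t[36] = 13, t[37] = 12, t[38] = 2, t[39] = 14, t[40] = 16, t[41] = 7, t[42] = 0, t[43] = 7, t[44] = 7, t[45] = 14, t[46] = 21, t[47] = 12, t[48] = 10, t[49] = 22.
The sequence repeats with period 48.
So t[977] = t[0 + ((977-0) mod 48)] = t[17] = 16.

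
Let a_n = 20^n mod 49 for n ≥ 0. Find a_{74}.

15

Listing terms: a_0 = 1; a_1 = 20; a_2 = 8; a_3 = 13; a_4 = 15; a_5 = 6; a_6 = 22; a_7 = 48; a_8 = 29; a_9 = 41; a_{10} = 36; a_{11} = 34; a_{12} = 43; a_{13} = 27; a_{14} = 1.
Since a_{14} = a_0 = 1, the sequence is periodic with period 14.
(74 - 0) mod 14 = 4, so a_{74} = a_4 = 15.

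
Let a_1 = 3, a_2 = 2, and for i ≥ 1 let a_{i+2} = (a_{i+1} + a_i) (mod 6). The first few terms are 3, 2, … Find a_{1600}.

5

Computing terms: a_1 = 3,  a_2 = 2,  a_3 = 5,  a_4 = 1,  a_5 = 0,  a_6 = 1,  a_7 = 1,  a_8 = 2,  a_9 = 3,  a_{10} = 5,  a_{11} = 2,  a_{12} = 1,  a_{13} = 3,  a_{14} = 4,  a_{15} = 1,  a_{16} = 5,  a_{17} = 0,  a_{18} = 5,  a_{19} = 5,  a_{20} = 4,  a_{21} = 3,  a_{22} = 1,  a_{23} = 4,  a_{24} = 5,  a_{25} = 3,  a_{26} = 2.
The sequence repeats with period 24.
So a_{1600} = a_{1 + ((1600-1) mod 24)} = a_{16} = 5.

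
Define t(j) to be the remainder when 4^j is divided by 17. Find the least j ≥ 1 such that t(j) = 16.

Computing terms: t(0) = 1; t(1) = 4; t(2) = 16; t(3) = 13; t(4) = 1.
Since t(4) = t(0) = 1, the sequence is periodic with period 4.
The value 16 first appears (with j ≥ 1) at t(2).

2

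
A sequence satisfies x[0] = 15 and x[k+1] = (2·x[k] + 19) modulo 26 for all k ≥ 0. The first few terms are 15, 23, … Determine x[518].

13

Computing terms: x[0] = 15, x[1] = 23, x[2] = 13, x[3] = 19, x[4] = 5, x[5] = 3, x[6] = 25, x[7] = 17, x[8] = 1, x[9] = 21, x[10] = 9, x[11] = 11, x[12] = 15.
Since x[12] = x[0] = 15, the sequence is periodic with period 12.
(518 - 0) mod 12 = 2, so x[518] = x[2] = 13.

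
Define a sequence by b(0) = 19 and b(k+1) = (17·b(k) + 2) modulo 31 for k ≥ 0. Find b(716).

17

Computing terms: b(0) = 19, b(1) = 15, b(2) = 9, b(3) = 0, b(4) = 2, b(5) = 5, b(6) = 25, b(7) = 24, b(8) = 7, b(9) = 28, b(10) = 13, b(11) = 6, b(12) = 11, b(13) = 3, b(14) = 22, b(15) = 4, b(16) = 8, b(17) = 14, b(18) = 23, b(19) = 21, b(20) = 18, b(21) = 29, b(22) = 30, b(23) = 16, b(24) = 26, b(25) = 10, b(26) = 17, b(27) = 12, b(28) = 20, b(29) = 1, b(30) = 19.
The sequence repeats with period 30.
So b(716) = b(0 + ((716-0) mod 30)) = b(26) = 17.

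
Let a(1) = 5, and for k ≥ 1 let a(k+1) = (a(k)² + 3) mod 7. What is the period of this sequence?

3

a(1) = 5, a(2) = 0, a(3) = 3, a(4) = 5.
Since a(4) = a(1) = 5, the sequence is periodic with period 3.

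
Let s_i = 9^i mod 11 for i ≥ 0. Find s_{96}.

We have s_0 = 1,  s_1 = 9,  s_2 = 4,  s_3 = 3,  s_4 = 5,  s_5 = 1.
Since s_5 = s_0 = 1, the sequence is periodic with period 5.
(96 - 0) mod 5 = 1, so s_{96} = s_1 = 9.

9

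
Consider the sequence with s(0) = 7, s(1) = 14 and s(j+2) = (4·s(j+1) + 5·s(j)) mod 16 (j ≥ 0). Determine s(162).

11

We have s(0) = 7; s(1) = 14; s(2) = 11; s(3) = 2; s(4) = 15; s(5) = 6; s(6) = 3; s(7) = 10; s(8) = 7; s(9) = 14.
The sequence repeats with period 8.
So s(162) = s(0 + ((162-0) mod 8)) = s(2) = 11.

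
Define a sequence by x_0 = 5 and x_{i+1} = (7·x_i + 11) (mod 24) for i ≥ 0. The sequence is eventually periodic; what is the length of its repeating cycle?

Listing terms: x_0 = 5,  x_1 = 22,  x_2 = 21,  x_3 = 14,  x_4 = 13,  x_5 = 6,  x_6 = 5.
Since x_6 = x_0 = 5, the sequence is periodic with period 6.

6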